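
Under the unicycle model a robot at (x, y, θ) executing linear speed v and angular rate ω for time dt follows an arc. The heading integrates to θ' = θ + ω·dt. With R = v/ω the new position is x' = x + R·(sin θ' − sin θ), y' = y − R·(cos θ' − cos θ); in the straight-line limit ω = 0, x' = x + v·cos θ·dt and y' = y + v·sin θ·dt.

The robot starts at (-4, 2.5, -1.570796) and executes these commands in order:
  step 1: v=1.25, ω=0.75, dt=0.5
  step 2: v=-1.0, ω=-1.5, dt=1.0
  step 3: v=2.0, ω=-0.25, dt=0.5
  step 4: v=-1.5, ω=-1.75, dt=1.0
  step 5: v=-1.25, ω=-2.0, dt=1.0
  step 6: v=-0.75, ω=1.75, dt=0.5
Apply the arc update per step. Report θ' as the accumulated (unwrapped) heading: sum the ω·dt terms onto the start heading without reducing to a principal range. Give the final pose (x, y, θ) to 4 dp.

step 1: θ'=-1.1958 (R=1.6667) → pose (-3.8842, 1.8895, -1.1958)
step 2: θ'=-2.6958 (R=0.6667) → pose (-3.5513, 2.7352, -2.6958)
step 3: θ'=-2.8208 (R=-8.0000) → pose (-4.4781, 2.3615, -2.8208)
step 4: θ'=-4.5708 (R=0.8571) → pose (-3.3593, 1.6690, -4.5708)
step 5: θ'=-6.5708 (R=0.6250) → pose (-4.1553, 0.9815, -6.5708)
step 6: θ'=-5.6958 (R=-0.4286) → pose (-4.5144, 0.9273, -5.6958)

(-4.5144, 0.9273, -5.6958)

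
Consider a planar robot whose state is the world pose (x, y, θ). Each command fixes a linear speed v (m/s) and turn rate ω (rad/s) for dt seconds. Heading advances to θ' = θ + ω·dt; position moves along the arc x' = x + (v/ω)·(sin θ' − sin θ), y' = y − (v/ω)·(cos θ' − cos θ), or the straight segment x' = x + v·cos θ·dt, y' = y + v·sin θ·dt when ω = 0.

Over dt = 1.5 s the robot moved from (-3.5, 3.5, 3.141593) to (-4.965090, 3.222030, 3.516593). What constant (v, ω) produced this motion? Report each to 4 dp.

v = 1.0000, ω = 0.2500

Δθ = 3.516593 − 3.141593 = 0.375000
ω = Δθ/dt = 0.375000/1.5 = 0.2500
R = Δx/(sin θ' − sin θ) = 4.0000
v = R·ω = 4.0000·0.2500 = 1.0000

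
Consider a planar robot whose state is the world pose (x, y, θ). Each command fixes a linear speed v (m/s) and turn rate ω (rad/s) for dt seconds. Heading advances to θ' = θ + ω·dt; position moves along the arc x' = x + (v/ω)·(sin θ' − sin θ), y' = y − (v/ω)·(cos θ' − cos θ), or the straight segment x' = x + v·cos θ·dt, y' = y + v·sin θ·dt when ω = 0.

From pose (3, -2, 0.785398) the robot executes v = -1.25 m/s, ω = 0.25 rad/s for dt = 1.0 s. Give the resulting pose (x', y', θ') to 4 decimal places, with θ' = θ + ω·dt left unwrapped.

(2.2352, -2.9846, 1.0354)

θ' = 0.7854 + 0.25·1.0 = 1.0354
R = v/ω = -1.25/0.25 = -5.0000
x' = 3 + -5.0000·(sin 1.0354 − sin 0.7854) = 2.2352
y' = -2 − -5.0000·(cos 1.0354 − cos 0.7854) = -2.9846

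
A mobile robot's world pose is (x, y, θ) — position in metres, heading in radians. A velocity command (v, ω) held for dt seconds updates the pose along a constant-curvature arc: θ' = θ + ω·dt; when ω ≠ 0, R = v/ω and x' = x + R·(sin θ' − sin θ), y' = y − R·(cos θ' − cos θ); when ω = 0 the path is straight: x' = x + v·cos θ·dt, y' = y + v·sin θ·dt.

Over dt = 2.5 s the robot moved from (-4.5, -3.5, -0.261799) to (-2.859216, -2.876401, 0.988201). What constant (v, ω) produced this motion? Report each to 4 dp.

v = 0.7500, ω = 0.5000

Δθ = 0.988201 − -0.261799 = 1.250000
ω = Δθ/dt = 1.250000/2.5 = 0.5000
R = Δx/(sin θ' − sin θ) = 1.5000
v = R·ω = 1.5000·0.5000 = 0.7500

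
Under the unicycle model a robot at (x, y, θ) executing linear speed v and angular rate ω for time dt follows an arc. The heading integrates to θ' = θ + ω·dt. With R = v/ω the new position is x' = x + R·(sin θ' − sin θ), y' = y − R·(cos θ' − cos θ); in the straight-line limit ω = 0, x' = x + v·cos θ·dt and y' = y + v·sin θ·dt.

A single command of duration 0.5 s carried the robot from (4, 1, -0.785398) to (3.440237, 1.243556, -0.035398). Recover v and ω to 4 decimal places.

Δθ = -0.035398 − -0.785398 = 0.750000
ω = Δθ/dt = 0.750000/0.5 = 1.5000
R = Δx/(sin θ' − sin θ) = -0.8333
v = R·ω = -0.8333·1.5000 = -1.2500

v = -1.2500, ω = 1.5000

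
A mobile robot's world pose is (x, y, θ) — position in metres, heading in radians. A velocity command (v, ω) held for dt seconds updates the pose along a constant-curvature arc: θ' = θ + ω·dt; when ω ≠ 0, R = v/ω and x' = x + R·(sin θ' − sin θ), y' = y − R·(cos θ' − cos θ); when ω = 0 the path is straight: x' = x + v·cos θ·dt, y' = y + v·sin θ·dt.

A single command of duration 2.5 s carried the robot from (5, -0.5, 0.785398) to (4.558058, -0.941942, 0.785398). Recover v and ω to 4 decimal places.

v = -0.2500, ω = 0.0000

Δθ = 0.785398 − 0.785398 = 0.000000
ω = Δθ/dt = 0.000000/2.5 = 0.0000
ω = 0 → v = (Δx·cos θ + Δy·sin θ)/dt = -0.2500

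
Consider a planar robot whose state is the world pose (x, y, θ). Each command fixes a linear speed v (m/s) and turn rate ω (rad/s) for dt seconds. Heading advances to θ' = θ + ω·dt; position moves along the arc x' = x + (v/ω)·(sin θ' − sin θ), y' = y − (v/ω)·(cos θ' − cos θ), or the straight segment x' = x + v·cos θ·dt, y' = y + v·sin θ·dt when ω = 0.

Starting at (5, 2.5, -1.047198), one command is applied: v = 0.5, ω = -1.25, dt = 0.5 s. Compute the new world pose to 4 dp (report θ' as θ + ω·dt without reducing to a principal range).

θ' = -1.0472 + -1.25·0.5 = -1.6722
R = v/ω = 0.5/-1.25 = -0.4000
x' = 5 + -0.4000·(sin -1.6722 − sin -1.0472) = 5.0515
y' = 2.5 − -0.4000·(cos -1.6722 − cos -1.0472) = 2.2595

(5.0515, 2.2595, -1.6722)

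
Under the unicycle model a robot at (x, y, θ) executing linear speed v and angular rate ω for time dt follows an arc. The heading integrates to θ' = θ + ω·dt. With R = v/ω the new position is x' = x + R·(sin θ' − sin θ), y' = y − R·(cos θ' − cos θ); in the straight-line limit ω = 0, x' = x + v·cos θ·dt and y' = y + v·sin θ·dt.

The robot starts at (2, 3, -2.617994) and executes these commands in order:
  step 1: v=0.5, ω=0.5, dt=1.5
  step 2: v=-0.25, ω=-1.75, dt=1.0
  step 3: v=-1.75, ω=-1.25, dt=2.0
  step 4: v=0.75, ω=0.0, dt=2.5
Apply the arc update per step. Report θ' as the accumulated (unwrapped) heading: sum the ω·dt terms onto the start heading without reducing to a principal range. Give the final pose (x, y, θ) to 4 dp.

step 1: θ'=-1.8680 (R=1.0000) → pose (1.5438, 2.4268, -1.8680)
step 2: θ'=-3.6180 (R=0.1429) → pose (1.7459, 2.5119, -3.6180)
step 3: θ'=-6.1180 (R=1.4000) → pose (1.3341, -0.1131, -6.1180)
step 4: θ'=-6.1180 (straight) → pose (3.1836, 0.1952, -6.1180)

(3.1836, 0.1952, -6.1180)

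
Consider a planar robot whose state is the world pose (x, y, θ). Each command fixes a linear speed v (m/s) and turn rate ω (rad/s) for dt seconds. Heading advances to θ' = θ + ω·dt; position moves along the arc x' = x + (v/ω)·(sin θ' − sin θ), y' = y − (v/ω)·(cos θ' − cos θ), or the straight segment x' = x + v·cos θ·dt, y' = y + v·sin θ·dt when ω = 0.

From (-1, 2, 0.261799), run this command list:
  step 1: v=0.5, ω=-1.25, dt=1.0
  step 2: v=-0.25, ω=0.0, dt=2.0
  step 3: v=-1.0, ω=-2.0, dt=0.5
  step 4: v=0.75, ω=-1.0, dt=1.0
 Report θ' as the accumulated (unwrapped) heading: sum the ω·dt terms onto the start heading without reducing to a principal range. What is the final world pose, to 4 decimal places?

step 1: θ'=-0.9882 (R=-0.4000) → pose (-0.5625, 1.8337, -0.9882)
step 2: θ'=-0.9882 (straight) → pose (-0.8376, 2.2512, -0.9882)
step 3: θ'=-1.9882 (R=0.5000) → pose (-0.8771, 2.7290, -1.9882)
step 4: θ'=-2.9882 (R=-0.7500) → pose (-1.4481, 2.2919, -2.9882)

(-1.4481, 2.2919, -2.9882)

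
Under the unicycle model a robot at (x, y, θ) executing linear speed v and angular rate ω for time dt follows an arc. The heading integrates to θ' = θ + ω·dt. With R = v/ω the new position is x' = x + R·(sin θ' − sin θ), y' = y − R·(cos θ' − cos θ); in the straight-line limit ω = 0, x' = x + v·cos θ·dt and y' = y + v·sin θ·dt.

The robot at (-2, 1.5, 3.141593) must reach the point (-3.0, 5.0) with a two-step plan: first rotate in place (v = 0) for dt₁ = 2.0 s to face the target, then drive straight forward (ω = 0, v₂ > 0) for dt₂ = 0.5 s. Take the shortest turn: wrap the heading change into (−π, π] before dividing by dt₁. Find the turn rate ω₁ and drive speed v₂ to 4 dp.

heading to target = atan2(5−1.5, -3−-2) = 1.8491
Δθ = wrap(1.8491 − 3.1416) = -1.2925; ω₁ = Δθ/dt₁ = -0.6462
distance = √((-3−-2)² + (5−1.5)²) = 3.6401; v₂ = distance/dt₂ = 7.2801

ω₁ = -0.6462, v₂ = 7.2801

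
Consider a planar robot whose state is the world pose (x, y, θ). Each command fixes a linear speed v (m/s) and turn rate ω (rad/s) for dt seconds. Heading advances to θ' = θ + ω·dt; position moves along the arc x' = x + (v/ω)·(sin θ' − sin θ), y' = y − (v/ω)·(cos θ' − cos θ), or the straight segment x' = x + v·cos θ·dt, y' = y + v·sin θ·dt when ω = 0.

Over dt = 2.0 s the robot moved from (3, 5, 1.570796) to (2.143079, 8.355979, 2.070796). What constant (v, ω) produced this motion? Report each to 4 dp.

Δθ = 2.070796 − 1.570796 = 0.500000
ω = Δθ/dt = 0.500000/2.0 = 0.2500
R = −Δy/(cos θ' − cos θ) = 7.0000
v = R·ω = 7.0000·0.2500 = 1.7500

v = 1.7500, ω = 0.2500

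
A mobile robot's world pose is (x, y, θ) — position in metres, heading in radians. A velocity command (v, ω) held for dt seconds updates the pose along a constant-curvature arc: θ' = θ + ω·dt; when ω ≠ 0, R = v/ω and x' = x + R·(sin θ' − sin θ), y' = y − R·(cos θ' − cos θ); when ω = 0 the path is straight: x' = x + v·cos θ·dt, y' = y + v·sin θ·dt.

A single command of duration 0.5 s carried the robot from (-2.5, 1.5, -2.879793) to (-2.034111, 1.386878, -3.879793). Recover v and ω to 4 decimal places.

v = -1.0000, ω = -2.0000

Δθ = -3.879793 − -2.879793 = -1.000000
ω = Δθ/dt = -1.000000/0.5 = -2.0000
R = Δx/(sin θ' − sin θ) = 0.5000
v = R·ω = 0.5000·-2.0000 = -1.0000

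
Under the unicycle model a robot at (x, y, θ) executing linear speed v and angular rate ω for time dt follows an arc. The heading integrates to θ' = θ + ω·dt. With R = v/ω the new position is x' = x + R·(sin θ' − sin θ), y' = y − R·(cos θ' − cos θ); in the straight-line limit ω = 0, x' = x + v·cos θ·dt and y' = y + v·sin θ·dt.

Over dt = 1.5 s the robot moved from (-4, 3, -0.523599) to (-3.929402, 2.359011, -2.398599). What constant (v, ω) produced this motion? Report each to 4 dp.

v = 0.5000, ω = -1.2500

Δθ = -2.398599 − -0.523599 = -1.875000
ω = Δθ/dt = -1.875000/1.5 = -1.2500
R = −Δy/(cos θ' − cos θ) = -0.4000
v = R·ω = -0.4000·-1.2500 = 0.5000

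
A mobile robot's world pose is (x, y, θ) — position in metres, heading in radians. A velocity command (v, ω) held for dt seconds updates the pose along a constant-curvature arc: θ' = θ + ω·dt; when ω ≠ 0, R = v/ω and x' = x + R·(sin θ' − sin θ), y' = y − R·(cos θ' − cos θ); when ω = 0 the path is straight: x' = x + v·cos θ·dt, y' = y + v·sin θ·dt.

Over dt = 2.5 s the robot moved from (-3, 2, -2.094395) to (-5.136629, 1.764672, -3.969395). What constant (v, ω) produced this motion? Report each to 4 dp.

Δθ = -3.969395 − -2.094395 = -1.875000
ω = Δθ/dt = -1.875000/2.5 = -0.7500
R = Δx/(sin θ' − sin θ) = -1.3333
v = R·ω = -1.3333·-0.7500 = 1.0000

v = 1.0000, ω = -0.7500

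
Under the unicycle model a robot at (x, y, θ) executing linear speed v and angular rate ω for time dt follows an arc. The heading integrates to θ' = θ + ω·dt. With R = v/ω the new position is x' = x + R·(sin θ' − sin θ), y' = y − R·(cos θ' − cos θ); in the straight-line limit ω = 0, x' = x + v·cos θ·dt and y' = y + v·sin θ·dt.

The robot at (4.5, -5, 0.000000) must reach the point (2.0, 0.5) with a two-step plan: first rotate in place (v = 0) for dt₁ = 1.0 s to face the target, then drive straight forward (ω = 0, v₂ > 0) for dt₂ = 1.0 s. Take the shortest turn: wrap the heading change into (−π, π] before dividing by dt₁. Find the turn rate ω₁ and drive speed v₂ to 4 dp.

heading to target = atan2(0.5−-5, 2−4.5) = 1.9974
Δθ = wrap(1.9974 − 0.0000) = 1.9974; ω₁ = Δθ/dt₁ = 1.9974
distance = √((2−4.5)² + (0.5−-5)²) = 6.0415; v₂ = distance/dt₂ = 6.0415

ω₁ = 1.9974, v₂ = 6.0415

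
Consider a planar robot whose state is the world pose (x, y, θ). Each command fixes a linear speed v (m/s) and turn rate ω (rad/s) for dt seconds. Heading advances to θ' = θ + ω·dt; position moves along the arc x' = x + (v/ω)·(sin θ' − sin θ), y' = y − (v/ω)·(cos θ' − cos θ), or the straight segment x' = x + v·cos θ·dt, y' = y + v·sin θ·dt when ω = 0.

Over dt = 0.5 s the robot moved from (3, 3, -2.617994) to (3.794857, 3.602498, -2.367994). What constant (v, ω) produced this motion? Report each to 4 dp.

v = -2.0000, ω = 0.5000

Δθ = -2.367994 − -2.617994 = 0.250000
ω = Δθ/dt = 0.250000/0.5 = 0.5000
R = Δx/(sin θ' − sin θ) = -4.0000
v = R·ω = -4.0000·0.5000 = -2.0000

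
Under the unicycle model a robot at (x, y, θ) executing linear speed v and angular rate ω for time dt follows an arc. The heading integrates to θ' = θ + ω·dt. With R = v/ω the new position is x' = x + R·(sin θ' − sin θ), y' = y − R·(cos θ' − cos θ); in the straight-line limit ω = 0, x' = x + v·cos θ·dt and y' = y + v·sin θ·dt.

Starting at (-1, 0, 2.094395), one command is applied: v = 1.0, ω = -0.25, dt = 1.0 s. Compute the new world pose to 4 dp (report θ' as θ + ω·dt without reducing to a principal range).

(-1.3871, 0.9192, 1.8444)

θ' = 2.0944 + -0.25·1.0 = 1.8444
R = v/ω = 1.0/-0.25 = -4.0000
x' = -1 + -4.0000·(sin 1.8444 − sin 2.0944) = -1.3871
y' = 0 − -4.0000·(cos 1.8444 − cos 2.0944) = 0.9192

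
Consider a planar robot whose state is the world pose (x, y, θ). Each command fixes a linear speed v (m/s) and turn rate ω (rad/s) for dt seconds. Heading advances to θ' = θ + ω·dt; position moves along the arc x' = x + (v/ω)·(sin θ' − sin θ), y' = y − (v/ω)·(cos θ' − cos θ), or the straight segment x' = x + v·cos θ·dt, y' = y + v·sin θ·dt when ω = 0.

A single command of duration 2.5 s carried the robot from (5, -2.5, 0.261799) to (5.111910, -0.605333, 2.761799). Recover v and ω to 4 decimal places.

v = 1.0000, ω = 1.0000

Δθ = 2.761799 − 0.261799 = 2.500000
ω = Δθ/dt = 2.500000/2.5 = 1.0000
R = −Δy/(cos θ' − cos θ) = 1.0000
v = R·ω = 1.0000·1.0000 = 1.0000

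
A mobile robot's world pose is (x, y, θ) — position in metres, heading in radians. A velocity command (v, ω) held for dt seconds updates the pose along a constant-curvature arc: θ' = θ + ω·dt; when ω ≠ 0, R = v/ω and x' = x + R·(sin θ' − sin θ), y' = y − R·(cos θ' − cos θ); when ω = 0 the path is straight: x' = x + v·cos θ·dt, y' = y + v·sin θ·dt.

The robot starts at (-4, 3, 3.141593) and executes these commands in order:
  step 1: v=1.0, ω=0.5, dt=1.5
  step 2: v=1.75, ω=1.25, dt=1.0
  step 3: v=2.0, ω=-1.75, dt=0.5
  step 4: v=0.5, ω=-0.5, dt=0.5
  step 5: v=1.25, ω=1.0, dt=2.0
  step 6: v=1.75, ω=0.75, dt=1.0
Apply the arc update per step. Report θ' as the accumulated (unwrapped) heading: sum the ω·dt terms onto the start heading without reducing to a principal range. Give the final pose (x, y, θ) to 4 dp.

step 1: θ'=3.8916 (R=2.0000) → pose (-5.3633, 2.4634, 3.8916)
step 2: θ'=5.1416 (R=1.4000) → pose (-5.6820, 0.8564, 5.1416)
step 3: θ'=4.2666 (R=-1.1429) → pose (-5.6900, -0.1120, 4.2666)
step 4: θ'=4.0166 (R=-1.0000) → pose (-5.8248, -0.3218, 4.0166)
step 5: θ'=6.0166 (R=1.2500) → pose (-5.1946, -2.3289, 6.0166)
step 6: θ'=6.7666 (R=2.3333) → pose (-3.4954, -2.1439, 6.7666)

(-3.4954, -2.1439, 6.7666)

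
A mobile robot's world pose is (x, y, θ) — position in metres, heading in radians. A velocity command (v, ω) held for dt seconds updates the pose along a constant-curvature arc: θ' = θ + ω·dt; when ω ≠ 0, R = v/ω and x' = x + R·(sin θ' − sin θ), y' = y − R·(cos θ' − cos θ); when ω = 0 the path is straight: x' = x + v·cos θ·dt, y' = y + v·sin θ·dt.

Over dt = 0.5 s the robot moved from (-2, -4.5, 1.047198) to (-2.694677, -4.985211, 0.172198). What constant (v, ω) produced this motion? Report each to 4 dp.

Δθ = 0.172198 − 1.047198 = -0.875000
ω = Δθ/dt = -0.875000/0.5 = -1.7500
R = Δx/(sin θ' − sin θ) = 1.0000
v = R·ω = 1.0000·-1.7500 = -1.7500

v = -1.7500, ω = -1.7500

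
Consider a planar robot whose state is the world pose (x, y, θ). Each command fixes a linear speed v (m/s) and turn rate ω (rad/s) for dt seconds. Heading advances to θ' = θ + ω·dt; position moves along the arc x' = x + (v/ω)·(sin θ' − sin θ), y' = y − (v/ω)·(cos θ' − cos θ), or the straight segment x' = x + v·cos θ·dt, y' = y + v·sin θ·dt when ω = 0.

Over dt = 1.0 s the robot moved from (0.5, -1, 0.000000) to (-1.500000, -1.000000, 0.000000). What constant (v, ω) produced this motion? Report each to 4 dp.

v = -2.0000, ω = 0.0000

Δθ = 0.000000 − 0.000000 = 0.000000
ω = Δθ/dt = 0.000000/1.0 = 0.0000
ω = 0 → v = (Δx·cos θ + Δy·sin θ)/dt = -2.0000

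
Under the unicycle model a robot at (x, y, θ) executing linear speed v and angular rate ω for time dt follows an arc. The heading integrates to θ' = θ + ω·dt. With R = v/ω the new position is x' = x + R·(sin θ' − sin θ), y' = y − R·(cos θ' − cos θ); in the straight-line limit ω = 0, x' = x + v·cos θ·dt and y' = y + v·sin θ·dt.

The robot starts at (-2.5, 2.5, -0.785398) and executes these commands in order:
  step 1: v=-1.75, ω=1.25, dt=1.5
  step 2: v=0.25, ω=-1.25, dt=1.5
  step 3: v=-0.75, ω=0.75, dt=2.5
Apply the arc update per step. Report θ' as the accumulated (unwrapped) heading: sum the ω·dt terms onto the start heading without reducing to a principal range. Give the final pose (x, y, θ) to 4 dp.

step 1: θ'=1.0896 (R=-1.4000) → pose (-4.7310, 2.1580, 1.0896)
step 2: θ'=-0.7854 (R=-0.2000) → pose (-4.4123, 2.2069, -0.7854)
step 3: θ'=1.0896 (R=-1.0000) → pose (-6.0058, 1.9626, 1.0896)

(-6.0058, 1.9626, 1.0896)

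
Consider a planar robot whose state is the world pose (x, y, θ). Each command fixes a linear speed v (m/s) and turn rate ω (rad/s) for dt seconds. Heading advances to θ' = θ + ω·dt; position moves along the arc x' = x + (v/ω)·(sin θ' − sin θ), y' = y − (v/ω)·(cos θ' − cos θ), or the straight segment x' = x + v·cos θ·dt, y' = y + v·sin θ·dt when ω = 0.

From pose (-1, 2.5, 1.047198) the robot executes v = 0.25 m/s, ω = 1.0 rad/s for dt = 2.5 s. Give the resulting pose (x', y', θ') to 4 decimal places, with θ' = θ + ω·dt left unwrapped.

(-1.3152, 2.8547, 3.5472)

θ' = 1.0472 + 1.0·2.5 = 3.5472
R = v/ω = 0.25/1.0 = 0.2500
x' = -1 + 0.2500·(sin 3.5472 − sin 1.0472) = -1.3152
y' = 2.5 − 0.2500·(cos 3.5472 − cos 1.0472) = 2.8547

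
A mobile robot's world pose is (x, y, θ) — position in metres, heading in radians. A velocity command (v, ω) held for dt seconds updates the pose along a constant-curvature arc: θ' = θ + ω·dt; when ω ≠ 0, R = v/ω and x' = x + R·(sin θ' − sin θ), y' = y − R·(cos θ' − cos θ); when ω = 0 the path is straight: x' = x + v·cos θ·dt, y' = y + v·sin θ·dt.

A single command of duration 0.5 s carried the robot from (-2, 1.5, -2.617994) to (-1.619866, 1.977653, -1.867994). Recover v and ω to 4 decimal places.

Δθ = -1.867994 − -2.617994 = 0.750000
ω = Δθ/dt = 0.750000/0.5 = 1.5000
R = −Δy/(cos θ' − cos θ) = -0.8333
v = R·ω = -0.8333·1.5000 = -1.2500

v = -1.2500, ω = 1.5000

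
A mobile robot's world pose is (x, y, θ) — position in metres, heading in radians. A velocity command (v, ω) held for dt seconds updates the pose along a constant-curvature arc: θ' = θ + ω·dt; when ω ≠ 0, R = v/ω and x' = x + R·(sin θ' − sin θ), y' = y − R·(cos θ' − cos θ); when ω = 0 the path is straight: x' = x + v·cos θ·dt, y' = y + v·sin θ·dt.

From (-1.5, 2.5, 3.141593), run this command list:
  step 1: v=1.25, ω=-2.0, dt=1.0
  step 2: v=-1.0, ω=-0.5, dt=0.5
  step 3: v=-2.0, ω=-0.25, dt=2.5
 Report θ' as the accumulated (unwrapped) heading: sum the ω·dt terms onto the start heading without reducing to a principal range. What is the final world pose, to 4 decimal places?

(-6.4478, 0.2690, 0.2666)

step 1: θ'=1.1416 (R=-0.6250) → pose (-2.0683, 3.3851, 1.1416)
step 2: θ'=0.8916 (R=2.0000) → pose (-2.3308, 2.9610, 0.8916)
step 3: θ'=0.2666 (R=8.0000) → pose (-6.4478, 0.2690, 0.2666)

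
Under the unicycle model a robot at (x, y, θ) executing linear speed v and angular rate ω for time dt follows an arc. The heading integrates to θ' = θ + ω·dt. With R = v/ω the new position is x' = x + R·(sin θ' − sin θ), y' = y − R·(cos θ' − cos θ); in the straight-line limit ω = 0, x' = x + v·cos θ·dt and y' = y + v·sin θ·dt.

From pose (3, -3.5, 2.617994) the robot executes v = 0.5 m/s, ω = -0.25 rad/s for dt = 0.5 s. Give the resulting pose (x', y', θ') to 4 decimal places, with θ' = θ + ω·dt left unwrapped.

θ' = 2.6180 + -0.25·0.5 = 2.4930
R = v/ω = 0.5/-0.25 = -2.0000
x' = 3 + -2.0000·(sin 2.4930 − sin 2.6180) = 2.7919
y' = -3.5 − -2.0000·(cos 2.4930 − cos 2.6180) = -3.3618

(2.7919, -3.3618, 2.4930)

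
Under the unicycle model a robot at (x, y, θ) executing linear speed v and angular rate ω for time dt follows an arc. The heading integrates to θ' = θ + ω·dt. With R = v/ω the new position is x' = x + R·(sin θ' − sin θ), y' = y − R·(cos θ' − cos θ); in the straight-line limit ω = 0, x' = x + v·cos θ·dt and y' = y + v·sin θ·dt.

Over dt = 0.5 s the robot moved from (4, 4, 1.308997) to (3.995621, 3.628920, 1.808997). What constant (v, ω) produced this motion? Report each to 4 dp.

v = -0.7500, ω = 1.0000

Δθ = 1.808997 − 1.308997 = 0.500000
ω = Δθ/dt = 0.500000/0.5 = 1.0000
R = −Δy/(cos θ' − cos θ) = -0.7500
v = R·ω = -0.7500·1.0000 = -0.7500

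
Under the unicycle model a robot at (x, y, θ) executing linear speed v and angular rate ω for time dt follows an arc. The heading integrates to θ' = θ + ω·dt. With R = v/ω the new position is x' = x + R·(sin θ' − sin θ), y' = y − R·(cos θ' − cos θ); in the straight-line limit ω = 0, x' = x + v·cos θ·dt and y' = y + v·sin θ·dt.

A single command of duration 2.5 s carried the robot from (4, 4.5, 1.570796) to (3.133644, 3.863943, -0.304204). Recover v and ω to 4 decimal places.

v = -0.5000, ω = -0.7500

Δθ = -0.304204 − 1.570796 = -1.875000
ω = Δθ/dt = -1.875000/2.5 = -0.7500
R = Δx/(sin θ' − sin θ) = 0.6667
v = R·ω = 0.6667·-0.7500 = -0.5000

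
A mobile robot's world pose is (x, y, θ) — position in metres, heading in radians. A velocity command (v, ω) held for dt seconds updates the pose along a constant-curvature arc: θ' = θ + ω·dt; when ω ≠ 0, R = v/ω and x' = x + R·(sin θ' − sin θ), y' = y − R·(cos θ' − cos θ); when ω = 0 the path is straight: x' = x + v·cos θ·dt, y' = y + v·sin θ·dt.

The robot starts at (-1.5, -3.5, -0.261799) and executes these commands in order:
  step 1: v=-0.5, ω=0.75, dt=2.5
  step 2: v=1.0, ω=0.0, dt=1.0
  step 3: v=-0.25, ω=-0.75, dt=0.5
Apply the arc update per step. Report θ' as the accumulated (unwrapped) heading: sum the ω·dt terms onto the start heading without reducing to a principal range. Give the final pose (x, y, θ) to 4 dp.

step 1: θ'=1.6132 (R=-0.6667) → pose (-2.3386, -4.1722, 1.6132)
step 2: θ'=1.6132 (straight) → pose (-2.3810, -3.1731, 1.6132)
step 3: θ'=1.2382 (R=0.3333) → pose (-2.3990, -3.2961, 1.2382)

(-2.3990, -3.2961, 1.2382)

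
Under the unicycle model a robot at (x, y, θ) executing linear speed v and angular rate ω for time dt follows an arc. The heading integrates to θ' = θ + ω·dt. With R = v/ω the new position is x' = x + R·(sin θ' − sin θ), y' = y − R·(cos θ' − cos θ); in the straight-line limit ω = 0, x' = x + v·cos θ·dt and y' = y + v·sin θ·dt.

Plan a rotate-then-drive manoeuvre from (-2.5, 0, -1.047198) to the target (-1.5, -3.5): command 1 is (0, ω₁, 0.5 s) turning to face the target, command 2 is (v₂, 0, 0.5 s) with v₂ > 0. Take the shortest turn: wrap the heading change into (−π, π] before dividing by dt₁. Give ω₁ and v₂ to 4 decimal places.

ω₁ = -0.4906, v₂ = 7.2801

heading to target = atan2(-3.5−0, -1.5−-2.5) = -1.2925
Δθ = wrap(-1.2925 − -1.0472) = -0.2453; ω₁ = Δθ/dt₁ = -0.4906
distance = √((-1.5−-2.5)² + (-3.5−0)²) = 3.6401; v₂ = distance/dt₂ = 7.2801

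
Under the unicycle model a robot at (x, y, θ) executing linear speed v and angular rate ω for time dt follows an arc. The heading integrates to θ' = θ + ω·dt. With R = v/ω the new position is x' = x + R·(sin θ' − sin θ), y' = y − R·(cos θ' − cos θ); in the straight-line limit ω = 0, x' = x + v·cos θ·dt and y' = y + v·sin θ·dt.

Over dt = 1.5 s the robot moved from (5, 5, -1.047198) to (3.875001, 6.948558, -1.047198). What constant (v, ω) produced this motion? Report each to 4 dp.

Δθ = -1.047198 − -1.047198 = 0.000000
ω = Δθ/dt = 0.000000/1.5 = 0.0000
ω = 0 → v = (Δx·cos θ + Δy·sin θ)/dt = -1.5000

v = -1.5000, ω = 0.0000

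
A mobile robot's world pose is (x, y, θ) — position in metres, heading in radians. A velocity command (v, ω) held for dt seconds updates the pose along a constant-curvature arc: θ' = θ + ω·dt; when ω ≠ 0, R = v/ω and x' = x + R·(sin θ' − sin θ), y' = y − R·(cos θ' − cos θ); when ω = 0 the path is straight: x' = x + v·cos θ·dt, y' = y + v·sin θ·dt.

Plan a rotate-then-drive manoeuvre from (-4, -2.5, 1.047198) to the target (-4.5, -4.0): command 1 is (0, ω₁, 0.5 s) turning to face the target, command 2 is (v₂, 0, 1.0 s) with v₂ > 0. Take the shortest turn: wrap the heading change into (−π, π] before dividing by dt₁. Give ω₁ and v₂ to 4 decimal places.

heading to target = atan2(-4−-2.5, -4.5−-4) = -1.8925
Δθ = wrap(-1.8925 − 1.0472) = -2.9397; ω₁ = Δθ/dt₁ = -5.8795
distance = √((-4.5−-4)² + (-4−-2.5)²) = 1.5811; v₂ = distance/dt₂ = 1.5811

ω₁ = -5.8795, v₂ = 1.5811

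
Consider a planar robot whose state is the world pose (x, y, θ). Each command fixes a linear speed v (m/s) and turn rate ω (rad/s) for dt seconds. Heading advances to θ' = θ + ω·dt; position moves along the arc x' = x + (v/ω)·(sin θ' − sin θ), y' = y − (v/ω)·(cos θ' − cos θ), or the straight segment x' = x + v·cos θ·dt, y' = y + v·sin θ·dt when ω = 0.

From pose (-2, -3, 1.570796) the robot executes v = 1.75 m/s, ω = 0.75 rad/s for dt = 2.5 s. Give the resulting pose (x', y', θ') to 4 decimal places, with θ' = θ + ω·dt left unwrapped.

(-5.0322, -0.7738, 3.4458)

θ' = 1.5708 + 0.75·2.5 = 3.4458
R = v/ω = 1.75/0.75 = 2.3333
x' = -2 + 2.3333·(sin 3.4458 − sin 1.5708) = -5.0322
y' = -3 − 2.3333·(cos 3.4458 − cos 1.5708) = -0.7738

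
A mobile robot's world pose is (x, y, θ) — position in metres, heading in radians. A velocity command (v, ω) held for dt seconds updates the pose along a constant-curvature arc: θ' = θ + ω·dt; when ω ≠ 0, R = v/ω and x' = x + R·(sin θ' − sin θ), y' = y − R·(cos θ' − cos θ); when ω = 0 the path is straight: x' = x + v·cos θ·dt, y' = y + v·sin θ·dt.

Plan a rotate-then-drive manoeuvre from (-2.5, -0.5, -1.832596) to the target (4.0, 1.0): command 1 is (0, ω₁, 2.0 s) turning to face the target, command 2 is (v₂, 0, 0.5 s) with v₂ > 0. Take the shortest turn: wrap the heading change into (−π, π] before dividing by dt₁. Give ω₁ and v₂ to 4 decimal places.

ω₁ = 1.0297, v₂ = 13.3417

heading to target = atan2(1−-0.5, 4−-2.5) = 0.2268
Δθ = wrap(0.2268 − -1.8326) = 2.0594; ω₁ = Δθ/dt₁ = 1.0297
distance = √((4−-2.5)² + (1−-0.5)²) = 6.6708; v₂ = distance/dt₂ = 13.3417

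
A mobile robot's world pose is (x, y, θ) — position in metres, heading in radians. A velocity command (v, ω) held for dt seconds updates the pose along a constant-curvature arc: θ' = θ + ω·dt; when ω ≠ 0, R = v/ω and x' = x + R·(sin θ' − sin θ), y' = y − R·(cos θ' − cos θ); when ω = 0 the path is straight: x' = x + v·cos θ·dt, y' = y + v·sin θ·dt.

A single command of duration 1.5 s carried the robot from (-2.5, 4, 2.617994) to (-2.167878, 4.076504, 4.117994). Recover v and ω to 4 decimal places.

Δθ = 4.117994 − 2.617994 = 1.500000
ω = Δθ/dt = 1.500000/1.5 = 1.0000
R = Δx/(sin θ' − sin θ) = -0.2500
v = R·ω = -0.2500·1.0000 = -0.2500

v = -0.2500, ω = 1.0000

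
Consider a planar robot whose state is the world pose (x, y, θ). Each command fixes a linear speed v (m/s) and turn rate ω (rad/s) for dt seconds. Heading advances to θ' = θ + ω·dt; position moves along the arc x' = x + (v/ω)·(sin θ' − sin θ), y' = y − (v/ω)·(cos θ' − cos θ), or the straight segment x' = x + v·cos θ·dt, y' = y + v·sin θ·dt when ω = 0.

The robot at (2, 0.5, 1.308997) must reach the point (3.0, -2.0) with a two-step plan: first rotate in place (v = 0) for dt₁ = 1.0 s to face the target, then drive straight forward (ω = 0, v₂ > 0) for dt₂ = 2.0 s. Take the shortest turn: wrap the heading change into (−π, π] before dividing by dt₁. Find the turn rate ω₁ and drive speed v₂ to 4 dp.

heading to target = atan2(-2−0.5, 3−2) = -1.1903
Δθ = wrap(-1.1903 − 1.3090) = -2.4993; ω₁ = Δθ/dt₁ = -2.4993
distance = √((3−2)² + (-2−0.5)²) = 2.6926; v₂ = distance/dt₂ = 1.3463

ω₁ = -2.4993, v₂ = 1.3463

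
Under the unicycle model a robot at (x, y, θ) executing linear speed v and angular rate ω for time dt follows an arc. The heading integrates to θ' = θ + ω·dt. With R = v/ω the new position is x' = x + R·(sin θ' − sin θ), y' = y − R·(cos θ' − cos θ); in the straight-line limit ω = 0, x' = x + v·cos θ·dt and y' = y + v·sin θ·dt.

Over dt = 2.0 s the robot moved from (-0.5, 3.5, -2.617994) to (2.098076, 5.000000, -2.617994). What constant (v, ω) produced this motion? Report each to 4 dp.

v = -1.5000, ω = 0.0000

Δθ = -2.617994 − -2.617994 = 0.000000
ω = Δθ/dt = 0.000000/2.0 = 0.0000
ω = 0 → v = (Δx·cos θ + Δy·sin θ)/dt = -1.5000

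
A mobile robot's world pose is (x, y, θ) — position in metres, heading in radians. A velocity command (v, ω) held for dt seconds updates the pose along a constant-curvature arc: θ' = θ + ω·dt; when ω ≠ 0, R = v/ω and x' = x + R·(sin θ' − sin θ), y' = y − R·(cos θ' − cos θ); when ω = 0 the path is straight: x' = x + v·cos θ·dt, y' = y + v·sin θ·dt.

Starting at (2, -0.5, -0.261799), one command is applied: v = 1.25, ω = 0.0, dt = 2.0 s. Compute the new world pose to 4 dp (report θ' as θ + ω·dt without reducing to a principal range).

θ' = -0.2618 + 0.0·2.0 = -0.2618
ω = 0 → straight: x' = 2 + 1.25·cos(-0.2618)·2.0 = 4.4148
y' = -0.5 + 1.25·sin(-0.2618)·2.0 = -1.1470

(4.4148, -1.1470, -0.2618)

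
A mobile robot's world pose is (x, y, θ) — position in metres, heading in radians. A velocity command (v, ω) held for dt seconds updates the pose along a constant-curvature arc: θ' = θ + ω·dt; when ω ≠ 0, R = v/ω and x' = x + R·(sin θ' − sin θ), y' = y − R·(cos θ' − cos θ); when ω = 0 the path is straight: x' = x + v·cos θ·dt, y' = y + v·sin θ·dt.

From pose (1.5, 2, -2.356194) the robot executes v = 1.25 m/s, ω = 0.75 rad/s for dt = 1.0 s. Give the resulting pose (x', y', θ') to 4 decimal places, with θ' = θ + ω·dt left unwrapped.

θ' = -2.3562 + 0.75·1.0 = -1.6062
R = v/ω = 1.25/0.75 = 1.6667
x' = 1.5 + 1.6667·(sin -1.6062 − sin -2.3562) = 1.0129
y' = 2 − 1.6667·(cos -1.6062 − cos -2.3562) = 0.8805

(1.0129, 0.8805, -1.6062)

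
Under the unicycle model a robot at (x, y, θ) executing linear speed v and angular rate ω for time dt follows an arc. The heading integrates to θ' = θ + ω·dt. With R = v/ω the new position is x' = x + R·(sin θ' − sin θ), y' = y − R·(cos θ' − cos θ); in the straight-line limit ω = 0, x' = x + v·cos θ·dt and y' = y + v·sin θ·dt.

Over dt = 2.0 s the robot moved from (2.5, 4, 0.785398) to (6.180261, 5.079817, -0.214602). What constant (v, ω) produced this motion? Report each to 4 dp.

v = 2.0000, ω = -0.5000

Δθ = -0.214602 − 0.785398 = -1.000000
ω = Δθ/dt = -1.000000/2.0 = -0.5000
R = Δx/(sin θ' − sin θ) = -4.0000
v = R·ω = -4.0000·-0.5000 = 2.0000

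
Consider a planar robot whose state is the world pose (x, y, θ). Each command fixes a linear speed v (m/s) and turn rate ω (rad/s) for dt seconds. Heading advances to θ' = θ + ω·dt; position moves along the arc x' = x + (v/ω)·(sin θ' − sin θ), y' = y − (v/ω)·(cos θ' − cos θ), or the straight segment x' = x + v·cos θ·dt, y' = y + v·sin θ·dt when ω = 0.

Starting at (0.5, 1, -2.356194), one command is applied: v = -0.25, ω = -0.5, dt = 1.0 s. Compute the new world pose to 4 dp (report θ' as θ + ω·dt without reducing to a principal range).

θ' = -2.3562 + -0.5·1.0 = -2.8562
R = v/ω = -0.25/-0.5 = 0.5000
x' = 0.5 + 0.5000·(sin -2.8562 − sin -2.3562) = 0.7128
y' = 1 − 0.5000·(cos -2.8562 − cos -2.3562) = 1.1262

(0.7128, 1.1262, -2.8562)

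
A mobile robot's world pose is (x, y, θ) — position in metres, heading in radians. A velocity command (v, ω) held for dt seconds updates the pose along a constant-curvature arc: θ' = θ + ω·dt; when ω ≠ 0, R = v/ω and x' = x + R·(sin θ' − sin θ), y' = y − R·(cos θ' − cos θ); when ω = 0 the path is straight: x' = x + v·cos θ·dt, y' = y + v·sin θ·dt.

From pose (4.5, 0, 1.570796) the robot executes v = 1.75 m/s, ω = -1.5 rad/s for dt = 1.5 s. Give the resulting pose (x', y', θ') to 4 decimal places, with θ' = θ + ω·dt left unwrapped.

θ' = 1.5708 + -1.5·1.5 = -0.6792
R = v/ω = 1.75/-1.5 = -1.1667
x' = 4.5 + -1.1667·(sin -0.6792 − sin 1.5708) = 6.3995
y' = 0 − -1.1667·(cos -0.6792 − cos 1.5708) = 0.9078

(6.3995, 0.9078, -0.6792)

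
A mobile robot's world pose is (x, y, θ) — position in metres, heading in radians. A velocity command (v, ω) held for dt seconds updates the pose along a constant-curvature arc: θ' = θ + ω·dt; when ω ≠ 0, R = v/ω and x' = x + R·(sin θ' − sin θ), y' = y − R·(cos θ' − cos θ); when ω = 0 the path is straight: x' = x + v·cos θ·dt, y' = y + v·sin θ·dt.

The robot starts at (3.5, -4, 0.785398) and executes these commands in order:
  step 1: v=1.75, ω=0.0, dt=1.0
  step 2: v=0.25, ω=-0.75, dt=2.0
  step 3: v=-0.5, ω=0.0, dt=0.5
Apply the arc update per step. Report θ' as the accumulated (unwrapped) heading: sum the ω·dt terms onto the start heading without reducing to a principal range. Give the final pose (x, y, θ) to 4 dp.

(5.0027, -2.5827, -0.7146)

step 1: θ'=0.7854 (straight) → pose (4.7374, -2.7626, 0.7854)
step 2: θ'=-0.7146 (R=-0.3333) → pose (5.1916, -2.7465, -0.7146)
step 3: θ'=-0.7146 (straight) → pose (5.0027, -2.5827, -0.7146)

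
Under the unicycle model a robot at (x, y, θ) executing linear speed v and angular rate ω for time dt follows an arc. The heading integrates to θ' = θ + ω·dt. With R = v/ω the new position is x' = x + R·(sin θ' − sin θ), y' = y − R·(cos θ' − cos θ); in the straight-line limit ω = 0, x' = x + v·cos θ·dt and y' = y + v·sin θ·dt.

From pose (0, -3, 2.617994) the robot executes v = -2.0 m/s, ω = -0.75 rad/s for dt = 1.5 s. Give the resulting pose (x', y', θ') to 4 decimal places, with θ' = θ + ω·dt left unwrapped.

θ' = 2.6180 + -0.75·1.5 = 1.4930
R = v/ω = -2.0/-0.75 = 2.6667
x' = 0 + 2.6667·(sin 1.4930 − sin 2.6180) = 1.3253
y' = -3 − 2.6667·(cos 1.4930 − cos 2.6180) = -5.5167

(1.3253, -5.5167, 1.4930)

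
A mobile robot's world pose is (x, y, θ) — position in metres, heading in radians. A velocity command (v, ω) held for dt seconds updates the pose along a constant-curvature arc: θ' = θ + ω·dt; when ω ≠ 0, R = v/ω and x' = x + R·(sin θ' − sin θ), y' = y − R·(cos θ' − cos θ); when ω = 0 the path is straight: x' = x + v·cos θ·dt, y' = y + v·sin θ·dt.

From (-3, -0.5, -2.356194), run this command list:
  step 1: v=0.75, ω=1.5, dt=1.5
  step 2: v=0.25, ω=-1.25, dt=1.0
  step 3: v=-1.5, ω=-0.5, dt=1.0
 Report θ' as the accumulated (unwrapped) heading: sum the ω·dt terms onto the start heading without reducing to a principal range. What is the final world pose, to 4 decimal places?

step 1: θ'=-0.1062 (R=0.5000) → pose (-2.6994, -1.3507, -0.1062)
step 2: θ'=-1.3562 (R=-0.2000) → pose (-2.5252, -1.5070, -1.3562)
step 3: θ'=-1.8562 (R=3.0000) → pose (-2.4727, -0.0235, -1.8562)

(-2.4727, -0.0235, -1.8562)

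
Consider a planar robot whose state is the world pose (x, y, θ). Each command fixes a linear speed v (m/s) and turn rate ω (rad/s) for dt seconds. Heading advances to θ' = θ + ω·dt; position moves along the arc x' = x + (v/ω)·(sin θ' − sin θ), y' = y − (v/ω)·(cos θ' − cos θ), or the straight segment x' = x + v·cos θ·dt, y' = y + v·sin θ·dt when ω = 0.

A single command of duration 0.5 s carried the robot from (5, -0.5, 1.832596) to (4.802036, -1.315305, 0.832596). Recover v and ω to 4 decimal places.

v = -1.7500, ω = -2.0000

Δθ = 0.832596 − 1.832596 = -1.000000
ω = Δθ/dt = -1.000000/0.5 = -2.0000
R = −Δy/(cos θ' − cos θ) = 0.8750
v = R·ω = 0.8750·-2.0000 = -1.7500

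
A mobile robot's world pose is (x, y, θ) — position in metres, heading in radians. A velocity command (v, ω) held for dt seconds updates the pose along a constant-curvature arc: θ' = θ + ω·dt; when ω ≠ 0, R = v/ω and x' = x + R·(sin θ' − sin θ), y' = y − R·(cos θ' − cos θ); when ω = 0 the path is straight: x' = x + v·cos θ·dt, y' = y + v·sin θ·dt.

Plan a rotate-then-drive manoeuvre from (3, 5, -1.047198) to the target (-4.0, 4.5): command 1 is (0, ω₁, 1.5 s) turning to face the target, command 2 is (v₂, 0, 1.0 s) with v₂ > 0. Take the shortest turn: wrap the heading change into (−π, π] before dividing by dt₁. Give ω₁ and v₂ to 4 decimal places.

heading to target = atan2(4.5−5, -4−3) = -3.0703
Δθ = wrap(-3.0703 − -1.0472) = -2.0231; ω₁ = Δθ/dt₁ = -1.3487
distance = √((-4−3)² + (4.5−5)²) = 7.0178; v₂ = distance/dt₂ = 7.0178

ω₁ = -1.3487, v₂ = 7.0178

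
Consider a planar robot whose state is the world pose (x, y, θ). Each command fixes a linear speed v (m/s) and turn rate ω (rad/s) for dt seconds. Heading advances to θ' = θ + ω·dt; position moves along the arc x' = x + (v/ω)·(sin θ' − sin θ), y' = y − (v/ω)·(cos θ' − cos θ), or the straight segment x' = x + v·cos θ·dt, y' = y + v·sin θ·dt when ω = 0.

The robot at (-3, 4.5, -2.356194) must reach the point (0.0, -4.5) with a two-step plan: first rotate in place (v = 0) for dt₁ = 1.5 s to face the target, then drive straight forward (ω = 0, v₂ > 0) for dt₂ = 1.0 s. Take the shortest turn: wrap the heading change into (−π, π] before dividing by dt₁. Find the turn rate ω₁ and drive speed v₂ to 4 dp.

heading to target = atan2(-4.5−4.5, 0−-3) = -1.2490
Δθ = wrap(-1.2490 − -2.3562) = 1.1071; ω₁ = Δθ/dt₁ = 0.7381
distance = √((0−-3)² + (-4.5−4.5)²) = 9.4868; v₂ = distance/dt₂ = 9.4868

ω₁ = 0.7381, v₂ = 9.4868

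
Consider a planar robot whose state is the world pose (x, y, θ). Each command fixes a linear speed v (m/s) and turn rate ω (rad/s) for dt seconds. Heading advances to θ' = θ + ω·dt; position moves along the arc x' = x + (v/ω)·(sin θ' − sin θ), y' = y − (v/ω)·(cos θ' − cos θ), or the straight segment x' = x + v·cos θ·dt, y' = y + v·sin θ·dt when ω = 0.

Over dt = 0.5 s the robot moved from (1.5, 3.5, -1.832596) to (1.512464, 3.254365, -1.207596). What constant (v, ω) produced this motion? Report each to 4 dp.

Δθ = -1.207596 − -1.832596 = 0.625000
ω = Δθ/dt = 0.625000/0.5 = 1.2500
R = −Δy/(cos θ' − cos θ) = 0.4000
v = R·ω = 0.4000·1.2500 = 0.5000

v = 0.5000, ω = 1.2500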